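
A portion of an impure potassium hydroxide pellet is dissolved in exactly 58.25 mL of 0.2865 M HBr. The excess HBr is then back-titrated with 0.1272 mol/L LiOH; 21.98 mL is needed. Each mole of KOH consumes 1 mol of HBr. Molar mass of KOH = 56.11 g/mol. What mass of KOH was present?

Total n(HBr) added = 0.2865 x 0.05825 = 0.01669 mol.
n(LiOH) used = 0.1272 x 0.02198 = 0.002796 mol, which equals the excess n(HBr).
So n(HBr) consumed by the sample = 0.01669 - 0.002796 = 0.01389 mol.
n(KOH) = 0.01389 / 1 = 0.01389 mol.
mass = 0.01389 mol x 56.11 g/mol = 0.780 g.

0.780 g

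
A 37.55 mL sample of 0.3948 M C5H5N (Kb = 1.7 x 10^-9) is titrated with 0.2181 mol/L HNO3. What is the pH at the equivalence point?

n(C5H5N) = 0.3948 x 0.03755 = 0.01482 mol; V(HNO3) at equivalence = 0.01482/0.2181 = 0.06797 L.
At equivalence the base is fully converted to C5H5NH+; total volume = 0.1055 L, so [C5H5NH+] = 0.01482/0.1055 = 0.1405 M.
Ka(C5H5NH+) = Kw/Kb = 1.0e-14 / 1.7 x 10^-9 = 5.88e-6.
[H^+] = sqrt(Ka x [C5H5NH+]) = sqrt(5.88e-6 x 0.1405) = 0.000909 M.
pH = -log(0.000909) = 3.04.

3.04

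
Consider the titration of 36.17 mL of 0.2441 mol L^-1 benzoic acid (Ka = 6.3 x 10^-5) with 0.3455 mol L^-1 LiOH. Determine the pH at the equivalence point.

n(C6H5COOH) = 0.2441 x 0.03617 = 0.008829 mol; V(LiOH) at equivalence = 0.008829/0.3455 = 0.02555 L.
At equivalence all the acid is converted to C6H5COO-; total volume = 0.03617 + 0.02555 = 0.06172 L, so [C6H5COO-] = 0.008829/0.06172 = 0.1430 M.
Kb = Kw/Ka = 1.0e-14 / 6.3 x 10^-5 = 1.59e-10.
[OH^-] = sqrt(Kb x [C6H5COO-]) = sqrt(1.59e-10 x 0.1430) = 4.76e-6 M.
pOH = 5.32, so pH = 14.00 - 5.32 = 8.68.

8.68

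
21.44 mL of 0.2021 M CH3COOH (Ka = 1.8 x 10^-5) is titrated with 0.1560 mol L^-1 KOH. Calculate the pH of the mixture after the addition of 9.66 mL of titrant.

Initial n(CH3COOH) = 0.2021 x 0.02144 = 0.004333 mol.
n(KOH) added = 0.1560 x 0.009660 = 0.001507 mol, converting that many moles of CH3COOH to CH3COO-.
Remaining n(CH3COOH) = 0.002826 mol; n(CH3COO-) = 0.001507 mol.
By Henderson-Hasselbalch, pH = pKa + log([A^-]/[HA]) = 4.74 + log(0.001507/0.002826) = 4.74 + (-0.27) = 4.47.

4.47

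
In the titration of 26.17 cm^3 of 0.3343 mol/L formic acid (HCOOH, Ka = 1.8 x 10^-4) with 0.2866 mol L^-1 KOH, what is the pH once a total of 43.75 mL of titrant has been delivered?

12.73

n(acid) = 0.3343 x 0.02617 = 0.008749 mol; n(KOH) added = 0.2866 x 0.04375 = 0.01254 mol.
Base is in excess by 0.01254 - 0.008749 = 0.003790 mol in a total volume of 0.06992 L.
[OH^-] = 0.003790/0.06992 = 0.05421 M, so pOH = 1.27 and pH = 14.00 - 1.27 = 12.73.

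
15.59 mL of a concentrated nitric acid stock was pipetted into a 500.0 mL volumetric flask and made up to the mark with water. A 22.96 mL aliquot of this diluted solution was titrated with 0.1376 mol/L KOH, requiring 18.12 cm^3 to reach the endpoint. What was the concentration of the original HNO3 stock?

3.48 M

n(KOH) = 0.1376 x 0.01812 = 0.002493 mol.
n(HNO3) in the aliquot = 0.002493 mol.
[diluted HNO3] = 0.002493 / 0.02296 = 0.1086 M.
Dilution factor = 500.0/15.59 = 32.07, so [stock] = 0.1086 x 32.07 = 3.48 M.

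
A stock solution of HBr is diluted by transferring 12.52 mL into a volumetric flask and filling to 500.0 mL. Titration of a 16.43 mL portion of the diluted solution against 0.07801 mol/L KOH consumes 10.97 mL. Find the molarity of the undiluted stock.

2.08 M

n(KOH) = 0.07801 x 0.01097 = 0.0008558 mol.
n(HBr) in the aliquot = 0.0008558 mol.
[diluted HBr] = 0.0008558 / 0.01643 = 0.05209 M.
Dilution factor = 500.0/12.52 = 39.94, so [stock] = 0.05209 x 39.94 = 2.08 M.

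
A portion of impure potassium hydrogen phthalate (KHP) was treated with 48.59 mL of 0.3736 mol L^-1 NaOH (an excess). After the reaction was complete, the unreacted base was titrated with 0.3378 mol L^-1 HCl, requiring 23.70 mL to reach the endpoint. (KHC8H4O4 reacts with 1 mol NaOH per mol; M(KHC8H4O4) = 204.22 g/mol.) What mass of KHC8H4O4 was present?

2.07 g

Total n(NaOH) added = 0.3736 x 0.04859 = 0.01815 mol.
n(HCl) used = 0.3378 x 0.02370 = 0.008006 mol, which equals the excess n(NaOH).
So n(NaOH) consumed by the sample = 0.01815 - 0.008006 = 0.01015 mol.
n(KHC8H4O4) = 0.01015 / 1 = 0.01015 mol.
mass = 0.01015 mol x 204.22 g/mol = 2.07 g.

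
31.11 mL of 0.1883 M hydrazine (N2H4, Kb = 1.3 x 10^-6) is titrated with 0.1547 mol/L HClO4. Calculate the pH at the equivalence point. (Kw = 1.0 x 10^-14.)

4.59

n(N2H4) = 0.1883 x 0.03111 = 0.005858 mol; V(HClO4) at equivalence = 0.005858/0.1547 = 0.03787 L.
At equivalence the base is fully converted to N2H5+; total volume = 0.06898 L, so [N2H5+] = 0.005858/0.06898 = 0.08493 M.
Ka(N2H5+) = Kw/Kb = 1.0e-14 / 1.3 x 10^-6 = 7.69e-9.
[H^+] = sqrt(Ka x [N2H5+]) = sqrt(7.69e-9 x 0.08493) = 2.56e-5 M.
pH = -log(2.56e-5) = 4.59.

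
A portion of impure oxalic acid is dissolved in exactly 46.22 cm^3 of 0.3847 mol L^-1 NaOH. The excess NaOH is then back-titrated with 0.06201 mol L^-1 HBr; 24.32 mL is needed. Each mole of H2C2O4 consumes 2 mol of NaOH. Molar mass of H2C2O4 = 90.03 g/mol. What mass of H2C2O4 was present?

0.733 g

Total n(NaOH) added = 0.3847 x 0.04622 = 0.01778 mol.
n(HBr) used = 0.06201 x 0.02432 = 0.001508 mol, which equals the excess n(NaOH).
So n(NaOH) consumed by the sample = 0.01778 - 0.001508 = 0.01627 mol.
n(H2C2O4) = 0.01627 / 2 = 0.008136 mol.
mass = 0.008136 mol x 90.03 g/mol = 0.733 g.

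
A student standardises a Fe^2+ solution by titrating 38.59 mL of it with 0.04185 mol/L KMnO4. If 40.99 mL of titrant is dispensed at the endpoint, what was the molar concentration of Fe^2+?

0.222 M

n(KMnO4) = 0.04185 x 0.04099 = 0.001715 mol.
From the balanced equation, 1 mol KMnO4 reacts with 5 mol Fe^2+, so n(Fe^2+) = 0.001715 x 5/1 = 0.008577 mol.
[Fe^2+] = 0.008577 / 0.03859 L = 0.222 M.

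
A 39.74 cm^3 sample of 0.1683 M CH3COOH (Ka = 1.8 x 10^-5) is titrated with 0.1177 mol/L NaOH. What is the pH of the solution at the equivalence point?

n(CH3COOH) = 0.1683 x 0.03974 = 0.006688 mol; V(NaOH) at equivalence = 0.006688/0.1177 = 0.05682 L.
At equivalence all the acid is converted to CH3COO-; total volume = 0.03974 + 0.05682 = 0.09656 L, so [CH3COO-] = 0.006688/0.09656 = 0.06926 M.
Kb = Kw/Ka = 1.0e-14 / 1.8 x 10^-5 = 5.56e-10.
[OH^-] = sqrt(Kb x [CH3COO-]) = sqrt(5.56e-10 x 0.06926) = 6.20e-6 M.
pOH = 5.21, so pH = 14.00 - 5.21 = 8.79.

8.79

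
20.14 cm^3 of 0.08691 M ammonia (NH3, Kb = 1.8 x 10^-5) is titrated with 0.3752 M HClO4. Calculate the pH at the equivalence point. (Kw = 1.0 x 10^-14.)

5.20

n(NH3) = 0.08691 x 0.02014 = 0.001750 mol; V(HClO4) at equivalence = 0.001750/0.3752 = 0.004665 L.
At equivalence the base is fully converted to NH4+; total volume = 0.02481 L, so [NH4+] = 0.001750/0.02481 = 0.07056 M.
Ka(NH4+) = Kw/Kb = 1.0e-14 / 1.8 x 10^-5 = 5.56e-10.
[H^+] = sqrt(Ka x [NH4+]) = sqrt(5.56e-10 x 0.07056) = 6.26e-6 M.
pH = -log(6.26e-6) = 5.20.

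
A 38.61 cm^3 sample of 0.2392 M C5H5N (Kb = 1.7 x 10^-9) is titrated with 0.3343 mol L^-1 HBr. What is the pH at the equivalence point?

3.04

n(C5H5N) = 0.2392 x 0.03861 = 0.009236 mol; V(HBr) at equivalence = 0.009236/0.3343 = 0.02763 L.
At equivalence the base is fully converted to C5H5NH+; total volume = 0.06624 L, so [C5H5NH+] = 0.009236/0.06624 = 0.1394 M.
Ka(C5H5NH+) = Kw/Kb = 1.0e-14 / 1.7 x 10^-9 = 5.88e-6.
[H^+] = sqrt(Ka x [C5H5NH+]) = sqrt(5.88e-6 x 0.1394) = 0.000906 M.
pH = -log(0.000906) = 3.04.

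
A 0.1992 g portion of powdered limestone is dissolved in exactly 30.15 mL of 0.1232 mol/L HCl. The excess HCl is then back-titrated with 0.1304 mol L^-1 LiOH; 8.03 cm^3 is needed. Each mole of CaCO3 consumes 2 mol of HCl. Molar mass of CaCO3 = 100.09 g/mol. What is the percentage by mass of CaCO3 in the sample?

67.0%

Total n(HCl) added = 0.1232 x 0.03015 = 0.003714 mol.
n(LiOH) used = 0.1304 x 0.008030 = 0.001047 mol, which equals the excess n(HCl).
So n(HCl) consumed by the sample = 0.003714 - 0.001047 = 0.002667 mol.
n(CaCO3) = 0.002667 / 2 = 0.001334 mol.
mass CaCO3 = 0.001334 x 100.09 = 0.1335 g, so %CaCO3 = 0.1335/0.1992 x 100 = 67.0%.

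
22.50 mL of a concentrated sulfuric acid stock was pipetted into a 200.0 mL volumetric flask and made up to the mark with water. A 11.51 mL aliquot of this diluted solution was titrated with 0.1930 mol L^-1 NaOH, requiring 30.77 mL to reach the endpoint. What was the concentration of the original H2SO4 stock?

2.29 M

n(NaOH) = 0.1930 x 0.03077 = 0.005939 mol.
n(H2SO4) in the aliquot = 0.005939 x 1/2 = 0.002969 mol.
[diluted H2SO4] = 0.002969 / 0.01151 = 0.2580 M.
Dilution factor = 200.0/22.50 = 8.889, so [stock] = 0.2580 x 8.889 = 2.29 M.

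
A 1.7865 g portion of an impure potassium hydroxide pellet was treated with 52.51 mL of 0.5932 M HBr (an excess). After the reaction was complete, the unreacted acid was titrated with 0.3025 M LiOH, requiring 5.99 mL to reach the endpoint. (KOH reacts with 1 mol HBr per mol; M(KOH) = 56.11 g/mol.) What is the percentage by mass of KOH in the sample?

92.1%

Total n(HBr) added = 0.5932 x 0.05251 = 0.03115 mol.
n(LiOH) used = 0.3025 x 0.005990 = 0.001812 mol, which equals the excess n(HBr).
So n(HBr) consumed by the sample = 0.03115 - 0.001812 = 0.02934 mol.
n(KOH) = 0.02934 / 1 = 0.02934 mol.
mass KOH = 0.02934 x 56.11 = 1.646 g, so %KOH = 1.646/1.7865 x 100 = 92.1%.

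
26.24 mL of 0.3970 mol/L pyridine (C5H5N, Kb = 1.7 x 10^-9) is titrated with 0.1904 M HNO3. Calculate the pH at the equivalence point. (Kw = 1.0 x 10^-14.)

3.06

n(C5H5N) = 0.3970 x 0.02624 = 0.01042 mol; V(HNO3) at equivalence = 0.01042/0.1904 = 0.05471 L.
At equivalence the base is fully converted to C5H5NH+; total volume = 0.08095 L, so [C5H5NH+] = 0.01042/0.08095 = 0.1287 M.
Ka(C5H5NH+) = Kw/Kb = 1.0e-14 / 1.7 x 10^-9 = 5.88e-6.
[H^+] = sqrt(Ka x [C5H5NH+]) = sqrt(5.88e-6 x 0.1287) = 0.000870 M.
pH = -log(0.000870) = 3.06.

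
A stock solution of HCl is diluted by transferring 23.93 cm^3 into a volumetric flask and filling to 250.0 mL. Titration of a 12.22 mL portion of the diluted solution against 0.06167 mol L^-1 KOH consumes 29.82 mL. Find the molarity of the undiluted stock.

1.57 M

n(KOH) = 0.06167 x 0.02982 = 0.001839 mol.
n(HCl) in the aliquot = 0.001839 mol.
[diluted HCl] = 0.001839 / 0.01222 = 0.1505 M.
Dilution factor = 250.0/23.93 = 10.45, so [stock] = 0.1505 x 10.45 = 1.57 M.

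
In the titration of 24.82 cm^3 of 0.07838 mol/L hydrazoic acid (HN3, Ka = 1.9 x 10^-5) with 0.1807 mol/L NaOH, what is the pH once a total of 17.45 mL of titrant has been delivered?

n(acid) = 0.07838 x 0.02482 = 0.001945 mol; n(NaOH) added = 0.1807 x 0.01745 = 0.003153 mol.
Base is in excess by 0.003153 - 0.001945 = 0.001208 mol in a total volume of 0.04227 L.
[OH^-] = 0.001208/0.04227 = 0.02857 M, so pOH = 1.54 and pH = 14.00 - 1.54 = 12.46.

12.46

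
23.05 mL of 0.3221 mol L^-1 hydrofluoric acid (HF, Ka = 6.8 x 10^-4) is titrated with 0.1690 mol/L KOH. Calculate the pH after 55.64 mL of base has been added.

12.40

n(acid) = 0.3221 x 0.02305 = 0.007424 mol; n(KOH) added = 0.1690 x 0.05564 = 0.009403 mol.
Base is in excess by 0.009403 - 0.007424 = 0.001979 mol in a total volume of 0.07869 L.
[OH^-] = 0.001979/0.07869 = 0.02515 M, so pOH = 1.60 and pH = 14.00 - 1.60 = 12.40.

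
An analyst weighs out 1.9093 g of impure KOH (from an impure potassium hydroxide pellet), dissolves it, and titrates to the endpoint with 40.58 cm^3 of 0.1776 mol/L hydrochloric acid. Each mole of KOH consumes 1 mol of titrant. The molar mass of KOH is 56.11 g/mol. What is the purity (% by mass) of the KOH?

n(HCl) = 0.1776 x 0.04058 = 0.007207 mol.
n(KOH) = 0.007207 / 1 = 0.007207 mol.
mass of KOH = 0.007207 x 56.11 = 0.4044 g.
% purity = 0.4044 / 1.9093 x 100 = 21.2%.

21.2%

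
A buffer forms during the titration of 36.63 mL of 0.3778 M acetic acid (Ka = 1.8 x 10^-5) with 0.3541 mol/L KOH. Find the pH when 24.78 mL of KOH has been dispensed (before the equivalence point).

Initial n(CH3COOH) = 0.3778 x 0.03663 = 0.01384 mol.
n(KOH) added = 0.3541 x 0.02478 = 0.008775 mol, converting that many moles of CH3COOH to CH3COO-.
Remaining n(CH3COOH) = 0.005064 mol; n(CH3COO-) = 0.008775 mol.
By Henderson-Hasselbalch, pH = pKa + log([A^-]/[HA]) = 4.74 + log(0.008775/0.005064) = 4.74 + (+0.24) = 4.98.

4.98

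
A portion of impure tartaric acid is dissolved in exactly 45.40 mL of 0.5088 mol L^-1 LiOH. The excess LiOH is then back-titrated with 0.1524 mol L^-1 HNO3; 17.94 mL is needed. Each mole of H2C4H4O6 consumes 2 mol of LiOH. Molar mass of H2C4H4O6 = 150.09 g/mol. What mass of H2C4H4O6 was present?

Total n(LiOH) added = 0.5088 x 0.04540 = 0.02310 mol.
n(HNO3) used = 0.1524 x 0.01794 = 0.002734 mol, which equals the excess n(LiOH).
So n(LiOH) consumed by the sample = 0.02310 - 0.002734 = 0.02037 mol.
n(H2C4H4O6) = 0.02037 / 2 = 0.01018 mol.
mass = 0.01018 mol x 150.09 g/mol = 1.53 g.

1.53 g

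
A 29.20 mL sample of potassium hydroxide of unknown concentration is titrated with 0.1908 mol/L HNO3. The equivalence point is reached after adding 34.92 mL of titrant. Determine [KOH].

0.228 M

n(HNO3) delivered = 0.1908 x 0.03492 = 0.006663 mol.
For a 1:1 reaction, n(KOH) = 0.006663 mol.
[KOH] = 0.006663 mol / 0.02920 L = 0.228 M.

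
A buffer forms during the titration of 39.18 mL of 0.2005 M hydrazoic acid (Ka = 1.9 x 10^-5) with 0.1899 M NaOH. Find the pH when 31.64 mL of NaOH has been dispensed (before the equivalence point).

Initial n(HN3) = 0.2005 x 0.03918 = 0.007856 mol.
n(NaOH) added = 0.1899 x 0.03164 = 0.006008 mol, converting that many moles of HN3 to N3-.
Remaining n(HN3) = 0.001847 mol; n(N3-) = 0.006008 mol.
By Henderson-Hasselbalch, pH = pKa + log([A^-]/[HA]) = 4.72 + log(0.006008/0.001847) = 4.72 + (+0.51) = 5.23.

5.23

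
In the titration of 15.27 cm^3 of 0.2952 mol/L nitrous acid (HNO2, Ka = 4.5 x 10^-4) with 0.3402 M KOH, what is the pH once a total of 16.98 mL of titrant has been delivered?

n(acid) = 0.2952 x 0.01527 = 0.004508 mol; n(KOH) added = 0.3402 x 0.01698 = 0.005777 mol.
Base is in excess by 0.005777 - 0.004508 = 0.001269 mol in a total volume of 0.03225 L.
[OH^-] = 0.001269/0.03225 = 0.03935 M, so pOH = 1.41 and pH = 14.00 - 1.41 = 12.59.

12.59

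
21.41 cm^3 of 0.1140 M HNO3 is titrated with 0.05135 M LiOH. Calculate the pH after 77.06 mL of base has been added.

n(acid) = 0.1140 x 0.02141 = 0.002441 mol; n(LiOH) added = 0.05135 x 0.07706 = 0.003957 mol.
Base is in excess by 0.003957 - 0.002441 = 0.001516 mol in a total volume of 0.09847 L.
[OH^-] = 0.001516/0.09847 = 0.01540 M, so pOH = 1.81 and pH = 14.00 - 1.81 = 12.19.

12.19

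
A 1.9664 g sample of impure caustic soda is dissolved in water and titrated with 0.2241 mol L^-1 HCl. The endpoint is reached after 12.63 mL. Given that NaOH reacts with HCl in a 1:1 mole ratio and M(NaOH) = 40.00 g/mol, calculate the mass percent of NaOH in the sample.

n(HCl) = 0.2241 x 0.01263 = 0.002830 mol.
n(NaOH) = 0.002830 / 1 = 0.002830 mol.
mass of NaOH = 0.002830 x 40.00 = 0.1132 g.
% purity = 0.1132 / 1.9664 x 100 = 5.76%.

5.76%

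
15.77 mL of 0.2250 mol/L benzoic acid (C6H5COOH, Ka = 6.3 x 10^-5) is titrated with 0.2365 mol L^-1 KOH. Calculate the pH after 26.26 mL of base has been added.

12.80

n(acid) = 0.2250 x 0.01577 = 0.003548 mol; n(KOH) added = 0.2365 x 0.02626 = 0.006210 mol.
Base is in excess by 0.006210 - 0.003548 = 0.002662 mol in a total volume of 0.04203 L.
[OH^-] = 0.002662/0.04203 = 0.06334 M, so pOH = 1.20 and pH = 14.00 - 1.20 = 12.80.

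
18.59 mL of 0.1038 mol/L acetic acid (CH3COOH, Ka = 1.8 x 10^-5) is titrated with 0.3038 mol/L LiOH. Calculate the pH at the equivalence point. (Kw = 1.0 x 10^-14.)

8.82

n(CH3COOH) = 0.1038 x 0.01859 = 0.001930 mol; V(LiOH) at equivalence = 0.001930/0.3038 = 0.006352 L.
At equivalence all the acid is converted to CH3COO-; total volume = 0.01859 + 0.006352 = 0.02494 L, so [CH3COO-] = 0.001930/0.02494 = 0.07737 M.
Kb = Kw/Ka = 1.0e-14 / 1.8 x 10^-5 = 5.56e-10.
[OH^-] = sqrt(Kb x [CH3COO-]) = sqrt(5.56e-10 x 0.07737) = 6.56e-6 M.
pOH = 5.18, so pH = 14.00 - 5.18 = 8.82.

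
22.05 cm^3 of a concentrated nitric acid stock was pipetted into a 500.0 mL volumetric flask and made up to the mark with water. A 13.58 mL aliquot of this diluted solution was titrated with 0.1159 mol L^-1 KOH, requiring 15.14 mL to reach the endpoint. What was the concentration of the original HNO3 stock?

2.93 M

n(KOH) = 0.1159 x 0.01514 = 0.001755 mol.
n(HNO3) in the aliquot = 0.001755 mol.
[diluted HNO3] = 0.001755 / 0.01358 = 0.1292 M.
Dilution factor = 500.0/22.05 = 22.68, so [stock] = 0.1292 x 22.68 = 2.93 M.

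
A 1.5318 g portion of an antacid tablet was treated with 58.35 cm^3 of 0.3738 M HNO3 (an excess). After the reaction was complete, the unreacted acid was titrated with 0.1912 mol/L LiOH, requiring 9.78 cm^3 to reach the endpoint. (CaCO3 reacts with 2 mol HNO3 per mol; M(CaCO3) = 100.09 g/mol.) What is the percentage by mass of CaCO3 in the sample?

Total n(HNO3) added = 0.3738 x 0.05835 = 0.02181 mol.
n(LiOH) used = 0.1912 x 0.009780 = 0.001870 mol, which equals the excess n(HNO3).
So n(HNO3) consumed by the sample = 0.02181 - 0.001870 = 0.01994 mol.
n(CaCO3) = 0.01994 / 2 = 0.009971 mol.
mass CaCO3 = 0.009971 x 100.09 = 0.9980 g, so %CaCO3 = 0.9980/1.5318 x 100 = 65.1%.

65.1%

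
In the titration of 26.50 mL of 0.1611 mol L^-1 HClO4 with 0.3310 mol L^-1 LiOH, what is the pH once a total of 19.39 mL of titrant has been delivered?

12.67

n(acid) = 0.1611 x 0.02650 = 0.004269 mol; n(LiOH) added = 0.3310 x 0.01939 = 0.006418 mol.
Base is in excess by 0.006418 - 0.004269 = 0.002149 mol in a total volume of 0.04589 L.
[OH^-] = 0.002149/0.04589 = 0.04683 M, so pOH = 1.33 and pH = 14.00 - 1.33 = 12.67.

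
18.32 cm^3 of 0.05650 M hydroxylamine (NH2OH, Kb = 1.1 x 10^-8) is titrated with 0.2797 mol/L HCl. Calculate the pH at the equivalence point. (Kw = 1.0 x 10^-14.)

3.68

n(NH2OH) = 0.05650 x 0.01832 = 0.001035 mol; V(HCl) at equivalence = 0.001035/0.2797 = 0.003701 L.
At equivalence the base is fully converted to NH3OH+; total volume = 0.02202 L, so [NH3OH+] = 0.001035/0.02202 = 0.04700 M.
Ka(NH3OH+) = Kw/Kb = 1.0e-14 / 1.1 x 10^-8 = 9.09e-7.
[H^+] = sqrt(Ka x [NH3OH+]) = sqrt(9.09e-7 x 0.04700) = 0.000207 M.
pH = -log(0.000207) = 3.68.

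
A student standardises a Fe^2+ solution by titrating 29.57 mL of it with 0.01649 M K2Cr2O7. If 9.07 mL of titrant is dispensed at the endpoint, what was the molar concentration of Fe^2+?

n(K2Cr2O7) = 0.01649 x 0.009070 = 0.0001496 mol.
From the balanced equation, 1 mol K2Cr2O7 reacts with 6 mol Fe^2+, so n(Fe^2+) = 0.0001496 x 6/1 = 0.0008974 mol.
[Fe^2+] = 0.0008974 / 0.02957 L = 0.0303 M.

0.0303 M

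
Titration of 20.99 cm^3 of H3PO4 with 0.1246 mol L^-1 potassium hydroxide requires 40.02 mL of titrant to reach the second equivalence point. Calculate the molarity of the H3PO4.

n(KOH) = 0.1246 x 0.04002 = 0.004986 mol.
At the second equivalence point, 2 mol OH^- react per mol H3PO4, so n(H3PO4) = 0.004986 / 2 = 0.002493 mol.
[H3PO4] = 0.002493 / 0.02099 L = 0.119 M.

0.119 M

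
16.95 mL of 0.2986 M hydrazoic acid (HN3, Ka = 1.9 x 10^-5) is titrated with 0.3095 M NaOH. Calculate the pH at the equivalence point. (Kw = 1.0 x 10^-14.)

n(HN3) = 0.2986 x 0.01695 = 0.005061 mol; V(NaOH) at equivalence = 0.005061/0.3095 = 0.01635 L.
At equivalence all the acid is converted to N3-; total volume = 0.01695 + 0.01635 = 0.03330 L, so [N3-] = 0.005061/0.03330 = 0.1520 M.
Kb = Kw/Ka = 1.0e-14 / 1.9 x 10^-5 = 5.26e-10.
[OH^-] = sqrt(Kb x [N3-]) = sqrt(5.26e-10 x 0.1520) = 8.94e-6 M.
pOH = 5.05, so pH = 14.00 - 5.05 = 8.95.

8.95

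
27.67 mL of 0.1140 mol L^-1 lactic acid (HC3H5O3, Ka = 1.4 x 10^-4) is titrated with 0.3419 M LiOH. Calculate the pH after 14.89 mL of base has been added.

n(acid) = 0.1140 x 0.02767 = 0.003154 mol; n(LiOH) added = 0.3419 x 0.01489 = 0.005091 mol.
Base is in excess by 0.005091 - 0.003154 = 0.001937 mol in a total volume of 0.04256 L.
[OH^-] = 0.001937/0.04256 = 0.04550 M, so pOH = 1.34 and pH = 14.00 - 1.34 = 12.66.

12.66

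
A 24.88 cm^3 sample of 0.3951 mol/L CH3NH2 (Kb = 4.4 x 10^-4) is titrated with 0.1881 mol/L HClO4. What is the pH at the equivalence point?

n(CH3NH2) = 0.3951 x 0.02488 = 0.009830 mol; V(HClO4) at equivalence = 0.009830/0.1881 = 0.05226 L.
At equivalence the base is fully converted to CH3NH3+; total volume = 0.07714 L, so [CH3NH3+] = 0.009830/0.07714 = 0.1274 M.
Ka(CH3NH3+) = Kw/Kb = 1.0e-14 / 4.4 x 10^-4 = 2.27e-11.
[H^+] = sqrt(Ka x [CH3NH3+]) = sqrt(2.27e-11 x 0.1274) = 1.70e-6 M.
pH = -log(1.70e-6) = 5.77.

5.77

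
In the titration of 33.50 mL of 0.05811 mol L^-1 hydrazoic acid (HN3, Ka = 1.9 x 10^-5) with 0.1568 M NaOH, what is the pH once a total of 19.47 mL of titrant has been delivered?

12.32

n(acid) = 0.05811 x 0.03350 = 0.001947 mol; n(NaOH) added = 0.1568 x 0.01947 = 0.003053 mol.
Base is in excess by 0.003053 - 0.001947 = 0.001106 mol in a total volume of 0.05297 L.
[OH^-] = 0.001106/0.05297 = 0.02088 M, so pOH = 1.68 and pH = 14.00 - 1.68 = 12.32.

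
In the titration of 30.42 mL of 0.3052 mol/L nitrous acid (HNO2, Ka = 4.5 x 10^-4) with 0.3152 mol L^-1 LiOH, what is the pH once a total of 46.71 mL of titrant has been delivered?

n(acid) = 0.3052 x 0.03042 = 0.009284 mol; n(LiOH) added = 0.3152 x 0.04671 = 0.01472 mol.
Base is in excess by 0.01472 - 0.009284 = 0.005439 mol in a total volume of 0.07713 L.
[OH^-] = 0.005439/0.07713 = 0.07051 M, so pOH = 1.15 and pH = 14.00 - 1.15 = 12.85.

12.85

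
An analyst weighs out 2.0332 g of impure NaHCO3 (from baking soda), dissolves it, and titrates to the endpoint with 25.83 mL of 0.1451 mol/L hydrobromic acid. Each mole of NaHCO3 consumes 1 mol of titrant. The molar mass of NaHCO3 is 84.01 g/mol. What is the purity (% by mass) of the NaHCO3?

n(HBr) = 0.1451 x 0.02583 = 0.003748 mol.
n(NaHCO3) = 0.003748 / 1 = 0.003748 mol.
mass of NaHCO3 = 0.003748 x 84.01 = 0.3149 g.
% purity = 0.3149 / 2.0332 x 100 = 15.5%.

15.5%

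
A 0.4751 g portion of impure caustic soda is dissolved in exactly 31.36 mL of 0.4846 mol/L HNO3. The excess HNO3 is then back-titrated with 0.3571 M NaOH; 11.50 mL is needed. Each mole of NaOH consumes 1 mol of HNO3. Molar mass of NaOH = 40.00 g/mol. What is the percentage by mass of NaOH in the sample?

Total n(HNO3) added = 0.4846 x 0.03136 = 0.01520 mol.
n(NaOH) used = 0.3571 x 0.01150 = 0.004107 mol, which equals the excess n(HNO3).
So n(HNO3) consumed by the sample = 0.01520 - 0.004107 = 0.01109 mol.
n(NaOH) = 0.01109 / 1 = 0.01109 mol.
mass NaOH = 0.01109 x 40.00 = 0.4436 g, so %NaOH = 0.4436/0.4751 x 100 = 93.4%.

93.4%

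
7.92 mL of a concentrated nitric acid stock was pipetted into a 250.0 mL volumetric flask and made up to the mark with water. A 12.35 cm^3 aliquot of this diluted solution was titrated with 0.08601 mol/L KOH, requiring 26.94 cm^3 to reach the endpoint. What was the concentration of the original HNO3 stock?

5.92 M

n(KOH) = 0.08601 x 0.02694 = 0.002317 mol.
n(HNO3) in the aliquot = 0.002317 mol.
[diluted HNO3] = 0.002317 / 0.01235 = 0.1876 M.
Dilution factor = 250.0/7.920 = 31.57, so [stock] = 0.1876 x 31.57 = 5.92 M.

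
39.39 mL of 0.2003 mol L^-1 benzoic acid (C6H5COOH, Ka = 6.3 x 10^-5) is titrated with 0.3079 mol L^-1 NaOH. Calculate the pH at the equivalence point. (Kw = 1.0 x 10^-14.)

n(C6H5COOH) = 0.2003 x 0.03939 = 0.007890 mol; V(NaOH) at equivalence = 0.007890/0.3079 = 0.02562 L.
At equivalence all the acid is converted to C6H5COO-; total volume = 0.03939 + 0.02562 = 0.06501 L, so [C6H5COO-] = 0.007890/0.06501 = 0.1214 M.
Kb = Kw/Ka = 1.0e-14 / 6.3 x 10^-5 = 1.59e-10.
[OH^-] = sqrt(Kb x [C6H5COO-]) = sqrt(1.59e-10 x 0.1214) = 4.39e-6 M.
pOH = 5.36, so pH = 14.00 - 5.36 = 8.64.

8.64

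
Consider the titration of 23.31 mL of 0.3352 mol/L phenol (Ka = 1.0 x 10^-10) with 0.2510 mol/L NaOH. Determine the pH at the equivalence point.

11.58

n(C6H5OH) = 0.3352 x 0.02331 = 0.007814 mol; V(NaOH) at equivalence = 0.007814/0.2510 = 0.03113 L.
At equivalence all the acid is converted to C6H5O-; total volume = 0.02331 + 0.03113 = 0.05444 L, so [C6H5O-] = 0.007814/0.05444 = 0.1435 M.
Kb = Kw/Ka = 1.0e-14 / 1.0 x 10^-10 = 0.000100.
[OH^-] = sqrt(Kb x [C6H5O-]) = sqrt(0.000100 x 0.1435) = 0.00379 M.
pOH = 2.42, so pH = 14.00 - 2.42 = 11.58.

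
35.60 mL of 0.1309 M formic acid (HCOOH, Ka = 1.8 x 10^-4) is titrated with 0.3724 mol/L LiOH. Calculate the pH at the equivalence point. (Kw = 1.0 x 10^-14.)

n(HCOOH) = 0.1309 x 0.03560 = 0.004660 mol; V(LiOH) at equivalence = 0.004660/0.3724 = 0.01251 L.
At equivalence all the acid is converted to HCOO-; total volume = 0.03560 + 0.01251 = 0.04811 L, so [HCOO-] = 0.004660/0.04811 = 0.09686 M.
Kb = Kw/Ka = 1.0e-14 / 1.8 x 10^-4 = 5.56e-11.
[OH^-] = sqrt(Kb x [HCOO-]) = sqrt(5.56e-11 x 0.09686) = 2.32e-6 M.
pOH = 5.63, so pH = 14.00 - 5.63 = 8.37.

8.37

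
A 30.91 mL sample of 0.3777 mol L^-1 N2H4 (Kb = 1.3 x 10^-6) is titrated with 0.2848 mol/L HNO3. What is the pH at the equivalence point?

4.45

n(N2H4) = 0.3777 x 0.03091 = 0.01167 mol; V(HNO3) at equivalence = 0.01167/0.2848 = 0.04099 L.
At equivalence the base is fully converted to N2H5+; total volume = 0.07190 L, so [N2H5+] = 0.01167/0.07190 = 0.1624 M.
Ka(N2H5+) = Kw/Kb = 1.0e-14 / 1.3 x 10^-6 = 7.69e-9.
[H^+] = sqrt(Ka x [N2H5+]) = sqrt(7.69e-9 x 0.1624) = 3.53e-5 M.
pH = -log(3.53e-5) = 4.45.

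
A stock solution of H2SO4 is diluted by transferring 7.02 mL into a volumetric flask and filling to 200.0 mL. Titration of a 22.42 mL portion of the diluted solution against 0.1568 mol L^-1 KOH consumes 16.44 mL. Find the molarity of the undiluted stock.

n(KOH) = 0.1568 x 0.01644 = 0.002578 mol.
n(H2SO4) in the aliquot = 0.002578 x 1/2 = 0.001289 mol.
[diluted H2SO4] = 0.001289 / 0.02242 = 0.05749 M.
Dilution factor = 200.0/7.020 = 28.49, so [stock] = 0.05749 x 28.49 = 1.64 M.

1.64 M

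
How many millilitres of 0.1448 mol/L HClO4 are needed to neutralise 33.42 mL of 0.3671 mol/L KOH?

n(KOH) = 0.3671 mol/L x 0.03342 L = 0.01227 mol.
At equivalence n(HClO4) = n(KOH) = 0.01227 mol.
V(HClO4) = 0.01227 / 0.1448 = 0.08473 L = 84.7 mL.

84.7 mL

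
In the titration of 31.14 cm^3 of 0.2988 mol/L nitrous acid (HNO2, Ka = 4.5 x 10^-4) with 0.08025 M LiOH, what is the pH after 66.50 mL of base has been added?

Initial n(HNO2) = 0.2988 x 0.03114 = 0.009305 mol.
n(LiOH) added = 0.08025 x 0.06650 = 0.005337 mol, converting that many moles of HNO2 to NO2-.
Remaining n(HNO2) = 0.003968 mol; n(NO2-) = 0.005337 mol.
By Henderson-Hasselbalch, pH = pKa + log([A^-]/[HA]) = 3.35 + log(0.005337/0.003968) = 3.35 + (+0.13) = 3.48.

3.48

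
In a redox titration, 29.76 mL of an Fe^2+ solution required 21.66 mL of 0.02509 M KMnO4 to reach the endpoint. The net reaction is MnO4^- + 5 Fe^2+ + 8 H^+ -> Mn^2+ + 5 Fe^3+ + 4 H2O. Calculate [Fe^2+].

n(KMnO4) = 0.02509 x 0.02166 = 0.0005434 mol.
From the balanced equation, 1 mol KMnO4 reacts with 5 mol Fe^2+, so n(Fe^2+) = 0.0005434 x 5/1 = 0.002717 mol.
[Fe^2+] = 0.002717 / 0.02976 L = 0.0913 M.

0.0913 M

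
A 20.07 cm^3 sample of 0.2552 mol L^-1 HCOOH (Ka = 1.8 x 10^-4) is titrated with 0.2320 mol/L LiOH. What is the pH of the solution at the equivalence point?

8.41

n(HCOOH) = 0.2552 x 0.02007 = 0.005122 mol; V(LiOH) at equivalence = 0.005122/0.2320 = 0.02208 L.
At equivalence all the acid is converted to HCOO-; total volume = 0.02007 + 0.02208 = 0.04215 L, so [HCOO-] = 0.005122/0.04215 = 0.1215 M.
Kb = Kw/Ka = 1.0e-14 / 1.8 x 10^-4 = 5.56e-11.
[OH^-] = sqrt(Kb x [HCOO-]) = sqrt(5.56e-11 x 0.1215) = 2.60e-6 M.
pOH = 5.59, so pH = 14.00 - 5.59 = 8.41.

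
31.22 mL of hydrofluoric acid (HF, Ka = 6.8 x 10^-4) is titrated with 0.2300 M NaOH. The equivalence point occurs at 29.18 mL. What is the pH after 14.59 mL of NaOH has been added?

14.59 mL is exactly half the equivalence volume (29.18/2), i.e. the half-equivalence point.
There, n(HA) = n(A^-), so pH = pKa = -log(6.8 x 10^-4) = 3.17.

3.17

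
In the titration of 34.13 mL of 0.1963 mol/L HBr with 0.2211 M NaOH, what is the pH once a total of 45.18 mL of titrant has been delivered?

12.62

n(acid) = 0.1963 x 0.03413 = 0.006700 mol; n(NaOH) added = 0.2211 x 0.04518 = 0.009989 mol.
Base is in excess by 0.009989 - 0.006700 = 0.003290 mol in a total volume of 0.07931 L.
[OH^-] = 0.003290/0.07931 = 0.04148 M, so pOH = 1.38 and pH = 14.00 - 1.38 = 12.62.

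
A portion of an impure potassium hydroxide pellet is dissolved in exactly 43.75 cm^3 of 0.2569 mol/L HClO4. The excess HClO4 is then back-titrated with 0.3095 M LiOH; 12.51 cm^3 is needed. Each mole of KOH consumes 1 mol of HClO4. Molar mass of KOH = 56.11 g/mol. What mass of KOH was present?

Total n(HClO4) added = 0.2569 x 0.04375 = 0.01124 mol.
n(LiOH) used = 0.3095 x 0.01251 = 0.003872 mol, which equals the excess n(HClO4).
So n(HClO4) consumed by the sample = 0.01124 - 0.003872 = 0.007368 mol.
n(KOH) = 0.007368 / 1 = 0.007368 mol.
mass = 0.007368 mol x 56.11 g/mol = 0.413 g.

0.413 g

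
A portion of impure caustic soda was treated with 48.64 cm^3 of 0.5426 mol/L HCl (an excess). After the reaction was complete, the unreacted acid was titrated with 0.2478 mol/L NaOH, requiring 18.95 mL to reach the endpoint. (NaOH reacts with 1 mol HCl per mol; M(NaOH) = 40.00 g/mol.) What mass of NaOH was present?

0.868 g

Total n(HCl) added = 0.5426 x 0.04864 = 0.02639 mol.
n(NaOH) used = 0.2478 x 0.01895 = 0.004696 mol, which equals the excess n(HCl).
So n(HCl) consumed by the sample = 0.02639 - 0.004696 = 0.02170 mol.
n(NaOH) = 0.02170 / 1 = 0.02170 mol.
mass = 0.02170 mol x 40.00 g/mol = 0.868 g.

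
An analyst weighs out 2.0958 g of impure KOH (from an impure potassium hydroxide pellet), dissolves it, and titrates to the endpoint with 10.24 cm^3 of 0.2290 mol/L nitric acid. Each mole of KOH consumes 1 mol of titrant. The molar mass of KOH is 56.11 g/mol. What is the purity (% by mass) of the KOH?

n(HNO3) = 0.2290 x 0.01024 = 0.002345 mol.
n(KOH) = 0.002345 / 1 = 0.002345 mol.
mass of KOH = 0.002345 x 56.11 = 0.1316 g.
% purity = 0.1316 / 2.0958 x 100 = 6.28%.

6.28%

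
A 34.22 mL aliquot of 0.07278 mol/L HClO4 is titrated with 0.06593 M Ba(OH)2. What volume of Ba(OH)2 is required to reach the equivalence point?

18.9 mL

n(HClO4) = 0.07278 mol/L x 0.03422 L = 0.002491 mol.
The neutralisation is 2 HClO4 : 1 Ba(OH)2, so n(Ba(OH)2) = 0.002491 x 1/2 = 0.001245 mol.
V(Ba(OH)2) = 0.001245 / 0.06593 = 0.01889 L = 18.9 mL.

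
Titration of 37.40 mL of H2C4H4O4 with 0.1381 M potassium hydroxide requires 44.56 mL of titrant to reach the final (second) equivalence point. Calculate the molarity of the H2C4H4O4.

0.0823 M

n(KOH) = 0.1381 x 0.04456 = 0.006154 mol.
At the final (second) equivalence point, 2 mol OH^- react per mol H2C4H4O4, so n(H2C4H4O4) = 0.006154 / 2 = 0.003077 mol.
[H2C4H4O4] = 0.003077 / 0.03740 L = 0.0823 M.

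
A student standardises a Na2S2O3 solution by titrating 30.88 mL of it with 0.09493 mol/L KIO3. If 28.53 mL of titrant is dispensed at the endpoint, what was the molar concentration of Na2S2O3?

0.526 M

n(KIO3) = 0.09493 x 0.02853 = 0.002708 mol.
From the balanced equation, 1 mol KIO3 reacts with 6 mol Na2S2O3, so n(Na2S2O3) = 0.002708 x 6/1 = 0.01625 mol.
[Na2S2O3] = 0.01625 / 0.03088 L = 0.526 M.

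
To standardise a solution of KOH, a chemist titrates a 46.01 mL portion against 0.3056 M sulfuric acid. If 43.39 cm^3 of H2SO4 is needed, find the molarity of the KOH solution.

n(H2SO4) delivered = 0.3056 x 0.04339 = 0.01326 mol.
The reaction is 2 KOH + 1 H2SO4, so n(KOH) = 0.01326 x 2/1 = 0.02652 mol.
[KOH] = 0.02652 mol / 0.04601 L = 0.576 M.

0.576 M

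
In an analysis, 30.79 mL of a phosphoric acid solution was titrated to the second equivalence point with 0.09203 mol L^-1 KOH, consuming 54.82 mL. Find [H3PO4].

n(KOH) = 0.09203 x 0.05482 = 0.005045 mol.
At the second equivalence point, 2 mol OH^- react per mol H3PO4, so n(H3PO4) = 0.005045 / 2 = 0.002523 mol.
[H3PO4] = 0.002523 / 0.03079 L = 0.0819 M.

0.0819 M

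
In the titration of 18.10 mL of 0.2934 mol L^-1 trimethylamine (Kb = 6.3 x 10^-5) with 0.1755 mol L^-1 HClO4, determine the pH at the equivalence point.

n((CH3)3N) = 0.2934 x 0.01810 = 0.005311 mol; V(HClO4) at equivalence = 0.005311/0.1755 = 0.03026 L.
At equivalence the base is fully converted to (CH3)3NH+; total volume = 0.04836 L, so [(CH3)3NH+] = 0.005311/0.04836 = 0.1098 M.
Ka((CH3)3NH+) = Kw/Kb = 1.0e-14 / 6.3 x 10^-5 = 1.59e-10.
[H^+] = sqrt(Ka x [(CH3)3NH+]) = sqrt(1.59e-10 x 0.1098) = 4.18e-6 M.
pH = -log(4.18e-6) = 5.38.

5.38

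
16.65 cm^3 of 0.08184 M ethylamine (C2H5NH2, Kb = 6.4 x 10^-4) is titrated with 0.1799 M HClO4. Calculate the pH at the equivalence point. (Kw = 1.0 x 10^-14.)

n(C2H5NH2) = 0.08184 x 0.01665 = 0.001363 mol; V(HClO4) at equivalence = 0.001363/0.1799 = 0.007574 L.
At equivalence the base is fully converted to C2H5NH3+; total volume = 0.02422 L, so [C2H5NH3+] = 0.001363/0.02422 = 0.05625 M.
Ka(C2H5NH3+) = Kw/Kb = 1.0e-14 / 6.4 x 10^-4 = 1.56e-11.
[H^+] = sqrt(Ka x [C2H5NH3+]) = sqrt(1.56e-11 x 0.05625) = 9.38e-7 M.
pH = -log(9.38e-7) = 6.03.

6.03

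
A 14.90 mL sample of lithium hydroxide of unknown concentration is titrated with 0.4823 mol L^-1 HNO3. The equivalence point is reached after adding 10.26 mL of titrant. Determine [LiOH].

n(HNO3) delivered = 0.4823 x 0.01026 = 0.004948 mol.
For a 1:1 reaction, n(LiOH) = 0.004948 mol.
[LiOH] = 0.004948 mol / 0.01490 L = 0.332 M.

0.332 M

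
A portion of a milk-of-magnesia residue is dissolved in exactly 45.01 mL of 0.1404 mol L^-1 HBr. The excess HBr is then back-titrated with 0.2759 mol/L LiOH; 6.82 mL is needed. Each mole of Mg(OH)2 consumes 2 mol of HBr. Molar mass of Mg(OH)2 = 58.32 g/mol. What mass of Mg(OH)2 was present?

0.129 g

Total n(HBr) added = 0.1404 x 0.04501 = 0.006319 mol.
n(LiOH) used = 0.2759 x 0.006820 = 0.001882 mol, which equals the excess n(HBr).
So n(HBr) consumed by the sample = 0.006319 - 0.001882 = 0.004438 mol.
n(Mg(OH)2) = 0.004438 / 2 = 0.002219 mol.
mass = 0.002219 mol x 58.32 g/mol = 0.129 g.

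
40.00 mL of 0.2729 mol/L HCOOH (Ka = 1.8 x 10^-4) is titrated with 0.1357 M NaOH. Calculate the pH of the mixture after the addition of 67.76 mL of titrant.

4.47

Initial n(HCOOH) = 0.2729 x 0.04000 = 0.01092 mol.
n(NaOH) added = 0.1357 x 0.06776 = 0.009195 mol, converting that many moles of HCOOH to HCOO-.
Remaining n(HCOOH) = 0.001721 mol; n(HCOO-) = 0.009195 mol.
By Henderson-Hasselbalch, pH = pKa + log([A^-]/[HA]) = 3.74 + log(0.009195/0.001721) = 3.74 + (+0.73) = 4.47.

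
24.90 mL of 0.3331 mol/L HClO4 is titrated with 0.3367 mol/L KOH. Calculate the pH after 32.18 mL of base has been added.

12.65

n(acid) = 0.3331 x 0.02490 = 0.008294 mol; n(KOH) added = 0.3367 x 0.03218 = 0.01084 mol.
Base is in excess by 0.01084 - 0.008294 = 0.002541 mol in a total volume of 0.05708 L.
[OH^-] = 0.002541/0.05708 = 0.04451 M, so pOH = 1.35 and pH = 14.00 - 1.35 = 12.65.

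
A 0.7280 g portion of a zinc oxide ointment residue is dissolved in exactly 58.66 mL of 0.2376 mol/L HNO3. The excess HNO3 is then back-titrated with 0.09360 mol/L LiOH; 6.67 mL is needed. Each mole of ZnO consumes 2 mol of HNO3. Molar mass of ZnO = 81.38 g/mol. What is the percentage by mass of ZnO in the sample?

Total n(HNO3) added = 0.2376 x 0.05866 = 0.01394 mol.
n(LiOH) used = 0.09360 x 0.006670 = 0.0006243 mol, which equals the excess n(HNO3).
So n(HNO3) consumed by the sample = 0.01394 - 0.0006243 = 0.01331 mol.
n(ZnO) = 0.01331 / 2 = 0.006657 mol.
mass ZnO = 0.006657 x 81.38 = 0.5417 g, so %ZnO = 0.5417/0.7280 x 100 = 74.4%.

74.4%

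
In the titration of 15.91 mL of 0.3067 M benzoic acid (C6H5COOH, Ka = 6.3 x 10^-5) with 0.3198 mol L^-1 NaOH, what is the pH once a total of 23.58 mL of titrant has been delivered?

n(acid) = 0.3067 x 0.01591 = 0.004880 mol; n(NaOH) added = 0.3198 x 0.02358 = 0.007541 mol.
Base is in excess by 0.007541 - 0.004880 = 0.002661 mol in a total volume of 0.03949 L.
[OH^-] = 0.002661/0.03949 = 0.06739 M, so pOH = 1.17 and pH = 14.00 - 1.17 = 12.83.

12.83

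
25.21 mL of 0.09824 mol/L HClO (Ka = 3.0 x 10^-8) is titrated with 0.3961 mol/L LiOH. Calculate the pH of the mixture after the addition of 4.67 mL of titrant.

Initial n(HClO) = 0.09824 x 0.02521 = 0.002477 mol.
n(LiOH) added = 0.3961 x 0.004670 = 0.001850 mol, converting that many moles of HClO to ClO-.
Remaining n(HClO) = 0.0006268 mol; n(ClO-) = 0.001850 mol.
By Henderson-Hasselbalch, pH = pKa + log([A^-]/[HA]) = 7.52 + log(0.001850/0.0006268) = 7.52 + (+0.47) = 7.99.

7.99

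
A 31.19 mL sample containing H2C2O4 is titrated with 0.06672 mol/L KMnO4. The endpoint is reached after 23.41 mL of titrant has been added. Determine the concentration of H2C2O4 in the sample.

n(KMnO4) = 0.06672 x 0.02341 = 0.001562 mol.
From the balanced equation, 2 mol KMnO4 reacts with 5 mol H2C2O4, so n(H2C2O4) = 0.001562 x 5/2 = 0.003905 mol.
[H2C2O4] = 0.003905 / 0.03119 L = 0.125 M.

0.125 M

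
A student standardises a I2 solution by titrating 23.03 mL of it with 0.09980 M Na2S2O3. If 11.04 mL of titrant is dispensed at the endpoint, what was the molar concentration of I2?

0.0239 M

n(Na2S2O3) = 0.09980 x 0.01104 = 0.001102 mol.
From the balanced equation, 2 mol Na2S2O3 reacts with 1 mol I2, so n(I2) = 0.001102 x 1/2 = 0.0005509 mol.
[I2] = 0.0005509 / 0.02303 L = 0.0239 M.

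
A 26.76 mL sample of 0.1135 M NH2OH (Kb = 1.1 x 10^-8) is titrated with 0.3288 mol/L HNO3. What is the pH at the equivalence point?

n(NH2OH) = 0.1135 x 0.02676 = 0.003037 mol; V(HNO3) at equivalence = 0.003037/0.3288 = 0.009237 L.
At equivalence the base is fully converted to NH3OH+; total volume = 0.03600 L, so [NH3OH+] = 0.003037/0.03600 = 0.08437 M.
Ka(NH3OH+) = Kw/Kb = 1.0e-14 / 1.1 x 10^-8 = 9.09e-7.
[H^+] = sqrt(Ka x [NH3OH+]) = sqrt(9.09e-7 x 0.08437) = 0.000277 M.
pH = -log(0.000277) = 3.56.

3.56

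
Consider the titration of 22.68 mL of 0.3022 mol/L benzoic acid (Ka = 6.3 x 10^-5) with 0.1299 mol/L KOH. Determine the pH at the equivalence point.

n(C6H5COOH) = 0.3022 x 0.02268 = 0.006854 mol; V(KOH) at equivalence = 0.006854/0.1299 = 0.05276 L.
At equivalence all the acid is converted to C6H5COO-; total volume = 0.02268 + 0.05276 = 0.07544 L, so [C6H5COO-] = 0.006854/0.07544 = 0.09085 M.
Kb = Kw/Ka = 1.0e-14 / 6.3 x 10^-5 = 1.59e-10.
[OH^-] = sqrt(Kb x [C6H5COO-]) = sqrt(1.59e-10 x 0.09085) = 3.80e-6 M.
pOH = 5.42, so pH = 14.00 - 5.42 = 8.58.

8.58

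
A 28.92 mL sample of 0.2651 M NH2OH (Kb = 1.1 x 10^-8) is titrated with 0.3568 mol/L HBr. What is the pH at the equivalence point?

n(NH2OH) = 0.2651 x 0.02892 = 0.007667 mol; V(HBr) at equivalence = 0.007667/0.3568 = 0.02149 L.
At equivalence the base is fully converted to NH3OH+; total volume = 0.05041 L, so [NH3OH+] = 0.007667/0.05041 = 0.1521 M.
Ka(NH3OH+) = Kw/Kb = 1.0e-14 / 1.1 x 10^-8 = 9.09e-7.
[H^+] = sqrt(Ka x [NH3OH+]) = sqrt(9.09e-7 x 0.1521) = 0.000372 M.
pH = -log(0.000372) = 3.43.

3.43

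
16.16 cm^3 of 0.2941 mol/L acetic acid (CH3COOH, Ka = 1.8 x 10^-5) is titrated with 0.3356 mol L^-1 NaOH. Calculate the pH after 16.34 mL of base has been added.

12.35

n(acid) = 0.2941 x 0.01616 = 0.004753 mol; n(NaOH) added = 0.3356 x 0.01634 = 0.005484 mol.
Base is in excess by 0.005484 - 0.004753 = 0.0007310 mol in a total volume of 0.03250 L.
[OH^-] = 0.0007310/0.03250 = 0.02249 M, so pOH = 1.65 and pH = 14.00 - 1.65 = 12.35.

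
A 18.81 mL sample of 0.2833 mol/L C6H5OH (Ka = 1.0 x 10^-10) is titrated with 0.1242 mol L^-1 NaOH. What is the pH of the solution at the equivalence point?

n(C6H5OH) = 0.2833 x 0.01881 = 0.005329 mol; V(NaOH) at equivalence = 0.005329/0.1242 = 0.04291 L.
At equivalence all the acid is converted to C6H5O-; total volume = 0.01881 + 0.04291 = 0.06172 L, so [C6H5O-] = 0.005329/0.06172 = 0.08635 M.
Kb = Kw/Ka = 1.0e-14 / 1.0 x 10^-10 = 0.000100.
[OH^-] = sqrt(Kb x [C6H5O-]) = sqrt(0.000100 x 0.08635) = 0.00294 M.
pOH = 2.53, so pH = 14.00 - 2.53 = 11.47.

11.47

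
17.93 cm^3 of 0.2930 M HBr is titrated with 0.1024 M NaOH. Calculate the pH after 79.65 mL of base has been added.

n(acid) = 0.2930 x 0.01793 = 0.005253 mol; n(NaOH) added = 0.1024 x 0.07965 = 0.008156 mol.
Base is in excess by 0.008156 - 0.005253 = 0.002903 mol in a total volume of 0.09758 L.
[OH^-] = 0.002903/0.09758 = 0.02975 M, so pOH = 1.53 and pH = 14.00 - 1.53 = 12.47.

12.47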